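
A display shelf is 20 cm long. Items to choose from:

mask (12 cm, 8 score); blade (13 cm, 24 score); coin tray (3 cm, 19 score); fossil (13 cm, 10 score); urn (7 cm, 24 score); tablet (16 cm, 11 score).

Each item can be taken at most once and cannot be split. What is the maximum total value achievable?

Check high-value combinations within 20 cm:
- blade+urn: length 13+7=20, value 24+24=48
- coin tray+urn: length 3+7=10, value 19+24=43
- blade+coin tray: length 13+3=16, value 24+19=43
Best: 48 score.

48 score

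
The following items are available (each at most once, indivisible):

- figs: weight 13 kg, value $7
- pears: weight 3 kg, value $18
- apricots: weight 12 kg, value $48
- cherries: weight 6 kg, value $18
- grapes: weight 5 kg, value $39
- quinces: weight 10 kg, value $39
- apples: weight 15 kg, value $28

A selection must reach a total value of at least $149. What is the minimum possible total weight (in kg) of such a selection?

Subsets with value ≥ 149, sorted by total weight:
- pears+apricots+cherries+grapes+quinces: weight 36, value 162
- pears+apricots+cherries+grapes+apples: weight 41, value 151
Minimum weight: 36 kg.

36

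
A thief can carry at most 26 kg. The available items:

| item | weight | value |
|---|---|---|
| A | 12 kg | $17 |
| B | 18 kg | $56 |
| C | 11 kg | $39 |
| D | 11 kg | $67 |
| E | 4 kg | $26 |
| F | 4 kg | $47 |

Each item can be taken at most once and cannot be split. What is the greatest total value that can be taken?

Check high-value combinations within 26 kg:
- C+D+F: weight 11+11+4=26, value 39+67+47=153
- D+E+F: weight 11+4+4=19, value 67+26+47=140
- C+D+E: weight 11+11+4=26, value 39+67+26=132
- B+E+F: weight 18+4+4=26, value 56+26+47=129
- D+F: weight 11+4=15, value 67+47=114
Best: $153.

$153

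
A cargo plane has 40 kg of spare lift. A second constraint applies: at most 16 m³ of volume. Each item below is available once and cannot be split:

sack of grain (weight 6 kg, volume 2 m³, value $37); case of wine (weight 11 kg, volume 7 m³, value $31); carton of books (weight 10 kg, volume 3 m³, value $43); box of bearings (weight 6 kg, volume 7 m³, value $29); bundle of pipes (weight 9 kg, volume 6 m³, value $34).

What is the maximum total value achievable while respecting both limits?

$114

Feasible sets respecting both limits:
- sack of grain+carton of books+bundle of pipes: weight 25, volume 11, value 114
- sack of grain+case of wine+carton of books: weight 27, volume 12, value 111
- sack of grain+carton of books+box of bearings: weight 22, volume 12, value 109
- case of wine+carton of books+bundle of pipes: weight 30, volume 16, value 108
Best: $114.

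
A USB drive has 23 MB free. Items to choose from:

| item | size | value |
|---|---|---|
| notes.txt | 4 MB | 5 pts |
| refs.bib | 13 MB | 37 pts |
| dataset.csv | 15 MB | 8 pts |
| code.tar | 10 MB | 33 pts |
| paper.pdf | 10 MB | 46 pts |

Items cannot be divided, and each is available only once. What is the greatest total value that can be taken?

Check high-value combinations within 23 MB:
- refs.bib+paper.pdf: size 13+10=23, value 37+46=83
- code.tar+paper.pdf: size 10+10=20, value 33+46=79
- refs.bib+code.tar: size 13+10=23, value 37+33=70
Best: 83 pts.

83 pts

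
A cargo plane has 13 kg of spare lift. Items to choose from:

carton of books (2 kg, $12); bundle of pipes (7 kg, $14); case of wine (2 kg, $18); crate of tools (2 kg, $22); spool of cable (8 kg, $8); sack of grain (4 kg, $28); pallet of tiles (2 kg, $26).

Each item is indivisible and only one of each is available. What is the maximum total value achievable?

Check high-value combinations within 13 kg:
- carton of books+case of wine+crate of tools+sack of grain+pallet of tiles: weight 2+2+2+4+2=12, value 12+18+22+28+26=106
- case of wine+crate of tools+sack of grain+pallet of tiles: weight 2+2+4+2=10, value 18+22+28+26=94
- carton of books+crate of tools+sack of grain+pallet of tiles: weight 2+2+4+2=10, value 12+22+28+26=88
- carton of books+case of wine+sack of grain+pallet of tiles: weight 2+2+4+2=10, value 12+18+28+26=84
Best: $106.

$106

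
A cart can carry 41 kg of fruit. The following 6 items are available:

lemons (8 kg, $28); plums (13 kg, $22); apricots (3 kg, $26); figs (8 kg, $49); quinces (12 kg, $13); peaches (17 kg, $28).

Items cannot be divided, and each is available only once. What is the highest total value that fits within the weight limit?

$131

Check high-value combinations within 41 kg:
- lemons+apricots+figs+peaches: weight 8+3+8+17=36, value 28+26+49+28=131
- lemons+plums+apricots+figs: weight 8+13+3+8=32, value 28+22+26+49=125
- plums+apricots+figs+peaches: weight 13+3+8+17=41, value 22+26+49+28=125
Best: $131.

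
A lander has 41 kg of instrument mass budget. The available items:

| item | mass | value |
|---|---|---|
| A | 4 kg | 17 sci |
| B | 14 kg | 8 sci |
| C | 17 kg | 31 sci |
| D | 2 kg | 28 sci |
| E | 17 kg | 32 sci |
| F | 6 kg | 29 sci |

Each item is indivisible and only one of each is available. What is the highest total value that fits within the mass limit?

Check high-value combinations within 41 kg:
- A+C+D+E: mass 4+17+2+17=40, value 17+31+28+32=108
- A+D+E+F: mass 4+2+17+6=29, value 17+28+32+29=106
- A+C+D+F: mass 4+17+2+6=29, value 17+31+28+29=105
- B+D+E+F: mass 14+2+17+6=39, value 8+28+32+29=97
Best: 108 sci.

108 sci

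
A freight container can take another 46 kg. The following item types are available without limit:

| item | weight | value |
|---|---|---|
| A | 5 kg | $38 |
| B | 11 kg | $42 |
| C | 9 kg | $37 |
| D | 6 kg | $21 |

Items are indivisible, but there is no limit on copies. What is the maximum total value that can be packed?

$342

Best value-per-unit is A at 38/5, and filling with it alone uses weight 9×5=45. No mix of the others beats 9×38 = 342.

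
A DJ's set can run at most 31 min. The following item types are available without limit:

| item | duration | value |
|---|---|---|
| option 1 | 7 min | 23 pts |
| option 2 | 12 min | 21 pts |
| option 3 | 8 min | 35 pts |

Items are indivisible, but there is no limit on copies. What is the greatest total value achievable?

128 pts

Best value-per-unit is option 3 at 35/8; filling with it alone gives 3×35 = 105.
Optimal mix: 1×option 1 + 3×option 3 → duration 31, value 128.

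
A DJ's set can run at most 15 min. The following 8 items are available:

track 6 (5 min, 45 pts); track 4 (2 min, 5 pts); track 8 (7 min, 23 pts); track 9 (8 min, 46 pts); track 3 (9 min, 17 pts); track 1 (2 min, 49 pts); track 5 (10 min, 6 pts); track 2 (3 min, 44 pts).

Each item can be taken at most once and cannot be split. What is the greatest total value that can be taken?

Check high-value combinations within 15 min:
- track 4+track 9+track 1+track 2: duration 2+8+2+3=15, value 5+46+49+44=144
- track 6+track 4+track 1+track 2: duration 5+2+2+3=12, value 45+5+49+44=143
- track 6+track 9+track 1: duration 5+8+2=15, value 45+46+49=140
- track 9+track 1+track 2: duration 8+2+3=13, value 46+49+44=139
- track 6+track 1+track 2: duration 5+2+3=10, value 45+49+44=138
Best: 144 pts.

144 pts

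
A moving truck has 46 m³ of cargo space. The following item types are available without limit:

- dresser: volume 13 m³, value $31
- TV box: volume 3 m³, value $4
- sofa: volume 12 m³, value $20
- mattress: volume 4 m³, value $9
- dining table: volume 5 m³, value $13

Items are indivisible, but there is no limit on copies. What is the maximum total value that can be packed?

Best value-per-unit is dining table at 13/5, and filling with it alone uses volume 9×5=45. No mix of the others beats 9×13 = 117.

$117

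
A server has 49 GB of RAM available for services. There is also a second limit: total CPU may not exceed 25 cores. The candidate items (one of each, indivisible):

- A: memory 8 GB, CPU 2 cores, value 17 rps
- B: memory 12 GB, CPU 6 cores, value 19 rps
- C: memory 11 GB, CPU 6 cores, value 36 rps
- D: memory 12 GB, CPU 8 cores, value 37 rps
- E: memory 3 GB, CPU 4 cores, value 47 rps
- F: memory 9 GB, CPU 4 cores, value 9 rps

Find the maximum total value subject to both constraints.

146 rps

Feasible sets respecting both limits:
- A+C+D+E+F: memory 43, CPU 24, value 146
- B+C+D+E: memory 38, CPU 24, value 139
- A+C+D+E: memory 34, CPU 20, value 137
Best: 146 rps.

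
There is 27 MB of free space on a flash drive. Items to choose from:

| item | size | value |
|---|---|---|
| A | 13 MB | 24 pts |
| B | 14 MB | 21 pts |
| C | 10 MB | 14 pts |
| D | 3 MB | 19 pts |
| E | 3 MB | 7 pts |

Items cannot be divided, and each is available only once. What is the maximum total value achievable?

57 pts

Check high-value combinations within 27 MB:
- A+C+D: size 13+10+3=26, value 24+14+19=57
- B+C+D: size 14+10+3=27, value 21+14+19=54
- A+D+E: size 13+3+3=19, value 24+19+7=50
- B+D+E: size 14+3+3=20, value 21+19+7=47
- A+C+E: size 13+10+3=26, value 24+14+7=45
Best: 57 pts.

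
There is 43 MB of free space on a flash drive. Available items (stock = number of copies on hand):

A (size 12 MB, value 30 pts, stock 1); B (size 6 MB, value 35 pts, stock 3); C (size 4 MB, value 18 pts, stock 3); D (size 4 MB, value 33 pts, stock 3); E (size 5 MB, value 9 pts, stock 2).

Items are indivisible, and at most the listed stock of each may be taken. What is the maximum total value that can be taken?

258 pts

Top feasible selections:
- 3×B + 3×C + 3×D: size 42, value 258
- 3×B + 2×C + 3×D + 1×E: size 43, value 249
- 3×B + 2×C + 3×D: size 38, value 240
Best: 258 pts.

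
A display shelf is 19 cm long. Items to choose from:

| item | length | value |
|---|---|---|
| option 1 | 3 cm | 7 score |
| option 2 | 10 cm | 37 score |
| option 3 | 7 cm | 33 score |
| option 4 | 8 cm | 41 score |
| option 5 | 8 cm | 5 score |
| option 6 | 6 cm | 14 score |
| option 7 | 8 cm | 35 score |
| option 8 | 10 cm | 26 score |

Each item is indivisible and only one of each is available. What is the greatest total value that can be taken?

Check high-value combinations within 19 cm:
- option 1+option 4+option 7: length 3+8+8=19, value 7+41+35=83
- option 1+option 3+option 4: length 3+7+8=18, value 7+33+41=81
- option 2+option 4: length 10+8=18, value 37+41=78
- option 4+option 7: length 8+8=16, value 41+35=76
- option 1+option 3+option 7: length 3+7+8=18, value 7+33+35=75
Best: 83 score.

83 score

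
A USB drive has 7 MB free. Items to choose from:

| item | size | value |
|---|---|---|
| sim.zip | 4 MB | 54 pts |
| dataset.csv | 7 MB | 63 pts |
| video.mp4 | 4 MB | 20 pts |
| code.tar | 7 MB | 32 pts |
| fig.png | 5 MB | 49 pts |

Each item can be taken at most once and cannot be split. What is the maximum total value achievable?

63 pts

Check high-value combinations within 7 MB:
- dataset.csv: size 7, value 63
- sim.zip: size 4, value 54
- fig.png: size 5, value 49
- code.tar: size 7, value 32
Best: 63 pts.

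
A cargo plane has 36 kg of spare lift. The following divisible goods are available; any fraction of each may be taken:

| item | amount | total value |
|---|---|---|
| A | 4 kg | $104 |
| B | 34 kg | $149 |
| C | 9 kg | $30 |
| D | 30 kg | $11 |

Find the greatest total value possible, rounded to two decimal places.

244.24

Take in order of value per unit:
- A (104/4 per unit): all 4 → value 104, running total 104.00
- B (149/34 per unit): 32 of 34 → value 32×149/34 = 140.2353, running total 244.24
Total 244.24.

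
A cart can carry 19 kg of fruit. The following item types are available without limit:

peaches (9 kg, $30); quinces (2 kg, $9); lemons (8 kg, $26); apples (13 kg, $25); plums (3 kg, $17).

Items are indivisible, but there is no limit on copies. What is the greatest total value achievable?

Best value-per-unit is plums at 17/3; filling with it alone gives 6×17 = 102.
Optimal mix: 2×quinces + 5×plums → weight 19, value 103.

$103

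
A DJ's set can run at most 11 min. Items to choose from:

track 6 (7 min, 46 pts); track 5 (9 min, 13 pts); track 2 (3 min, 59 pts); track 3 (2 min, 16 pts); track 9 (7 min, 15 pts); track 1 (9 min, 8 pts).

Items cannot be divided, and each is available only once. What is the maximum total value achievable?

This is a 0/1 knapsack; check combinations near the capacity.
- track 6+track 2: duration 7+3=10, value 46+59=105
- track 2+track 3: duration 3+2=5, value 59+16=75
- track 2+track 9: duration 3+7=10, value 59+15=74
- track 6+track 3: duration 7+2=9, value 46+16=62
- track 2: duration 3, value 59
Best: 105 pts.

105 pts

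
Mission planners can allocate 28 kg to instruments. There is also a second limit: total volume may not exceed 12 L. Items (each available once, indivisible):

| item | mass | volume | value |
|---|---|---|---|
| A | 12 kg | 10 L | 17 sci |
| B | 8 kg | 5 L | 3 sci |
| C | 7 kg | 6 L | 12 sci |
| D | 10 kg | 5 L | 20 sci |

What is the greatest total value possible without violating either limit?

32 sci

Feasible sets respecting both limits:
- C+D: mass 17, volume 11, value 32
- B+D: mass 18, volume 10, value 23
- D: mass 10, volume 5, value 20
- A: mass 12, volume 10, value 17
Best: 32 sci.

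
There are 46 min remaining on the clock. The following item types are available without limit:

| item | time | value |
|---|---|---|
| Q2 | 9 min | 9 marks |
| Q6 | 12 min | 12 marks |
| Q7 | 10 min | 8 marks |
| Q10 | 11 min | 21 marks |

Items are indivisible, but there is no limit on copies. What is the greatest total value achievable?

84 marks

Best value-per-unit is Q10 at 21/11, and filling with it alone uses time 4×11=44. No mix of the others beats 4×21 = 84.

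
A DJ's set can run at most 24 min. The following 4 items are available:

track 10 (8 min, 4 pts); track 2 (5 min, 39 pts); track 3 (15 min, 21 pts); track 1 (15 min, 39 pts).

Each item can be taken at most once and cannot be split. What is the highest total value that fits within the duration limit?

78 pts

This is a 0/1 knapsack; check combinations near the capacity.
- track 2+track 1: duration 5+15=20, value 39+39=78
- track 2+track 3: duration 5+15=20, value 39+21=60
- track 10+track 2: duration 8+5=13, value 4+39=43
- track 10+track 1: duration 8+15=23, value 4+39=43
- track 2: duration 5, value 39
Best: 78 pts.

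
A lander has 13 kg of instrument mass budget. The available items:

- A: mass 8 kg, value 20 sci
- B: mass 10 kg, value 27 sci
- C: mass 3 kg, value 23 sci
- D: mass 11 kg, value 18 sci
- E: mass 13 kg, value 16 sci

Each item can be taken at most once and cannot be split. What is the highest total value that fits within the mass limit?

50 sci

Check high-value combinations within 13 kg:
- B+C: mass 10+3=13, value 27+23=50
- A+C: mass 8+3=11, value 20+23=43
- B: mass 10, value 27
- C: mass 3, value 23
Best: 50 sci.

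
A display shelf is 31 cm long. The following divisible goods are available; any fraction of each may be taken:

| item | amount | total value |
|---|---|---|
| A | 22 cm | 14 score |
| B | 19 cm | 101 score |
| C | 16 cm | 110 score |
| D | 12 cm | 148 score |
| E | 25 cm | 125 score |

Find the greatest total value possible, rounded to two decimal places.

273.95

Take in order of value per unit:
- D (148/12 per unit): all 12 → value 148, running total 148.00
- C (110/16 per unit): all 16 → value 110, running total 258.00
- B (101/19 per unit): 3 of 19 → value 3×101/19 = 15.9474, running total 273.95
Total 273.95.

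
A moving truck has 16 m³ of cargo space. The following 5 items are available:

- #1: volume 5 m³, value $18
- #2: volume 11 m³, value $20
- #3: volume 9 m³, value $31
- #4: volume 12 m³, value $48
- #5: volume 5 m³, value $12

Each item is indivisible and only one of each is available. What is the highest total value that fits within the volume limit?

Check high-value combinations within 16 m³:
- #1+#3: volume 5+9=14, value 18+31=49
- #4: volume 12, value 48
- #3+#5: volume 9+5=14, value 31+12=43
- #1+#2: volume 5+11=16, value 18+20=38
Best: $49.

$49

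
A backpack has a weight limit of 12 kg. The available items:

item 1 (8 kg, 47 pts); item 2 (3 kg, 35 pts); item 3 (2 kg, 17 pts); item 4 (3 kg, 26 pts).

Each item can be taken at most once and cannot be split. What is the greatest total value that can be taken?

Check high-value combinations within 12 kg:
- item 1+item 2: weight 8+3=11, value 47+35=82
- item 2+item 3+item 4: weight 3+2+3=8, value 35+17+26=78
- item 1+item 4: weight 8+3=11, value 47+26=73
Best: 82 pts.

82 pts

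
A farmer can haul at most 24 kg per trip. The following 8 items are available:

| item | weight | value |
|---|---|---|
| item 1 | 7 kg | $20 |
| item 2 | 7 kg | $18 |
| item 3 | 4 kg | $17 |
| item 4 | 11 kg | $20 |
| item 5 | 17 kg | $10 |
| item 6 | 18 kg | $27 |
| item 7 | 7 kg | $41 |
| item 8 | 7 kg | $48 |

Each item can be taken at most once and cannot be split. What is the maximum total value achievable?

Check high-value combinations within 24 kg:
- item 1+item 7+item 8: weight 7+7+7=21, value 20+41+48=109
- item 2+item 7+item 8: weight 7+7+7=21, value 18+41+48=107
- item 3+item 7+item 8: weight 4+7+7=18, value 17+41+48=106
Best: $109.

$109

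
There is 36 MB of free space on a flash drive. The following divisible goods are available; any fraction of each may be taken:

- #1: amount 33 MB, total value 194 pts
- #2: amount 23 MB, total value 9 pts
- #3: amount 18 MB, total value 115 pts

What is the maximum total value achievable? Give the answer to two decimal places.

Take in order of value per unit:
- #3 (115/18 per unit): all 18 → value 115, running total 115.00
- #1 (194/33 per unit): 18 of 33 → value 18×194/33 = 105.8182, running total 220.82
Total 220.82.

220.82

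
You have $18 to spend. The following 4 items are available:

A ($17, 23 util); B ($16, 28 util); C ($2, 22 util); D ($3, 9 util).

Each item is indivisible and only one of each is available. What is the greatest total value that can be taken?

This is a 0/1 knapsack; check combinations near the capacity.
- B+C: cost 16+2=18, value 28+22=50
- C+D: cost 2+3=5, value 22+9=31
- B: cost 16, value 28
- A: cost 17, value 23
- C: cost 2, value 22
Best: 50 util.

50 util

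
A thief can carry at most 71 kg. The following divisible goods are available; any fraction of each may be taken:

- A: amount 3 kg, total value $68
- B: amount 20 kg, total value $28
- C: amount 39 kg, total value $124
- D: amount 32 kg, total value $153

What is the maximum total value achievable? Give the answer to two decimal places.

335.46

Take in order of value per unit:
- A (68/3 per unit): all 3 → value 68, running total 68.00
- D (153/32 per unit): all 32 → value 153, running total 221.00
- C (124/39 per unit): 36 of 39 → value 36×124/39 = 114.4615, running total 335.46
Total 335.46.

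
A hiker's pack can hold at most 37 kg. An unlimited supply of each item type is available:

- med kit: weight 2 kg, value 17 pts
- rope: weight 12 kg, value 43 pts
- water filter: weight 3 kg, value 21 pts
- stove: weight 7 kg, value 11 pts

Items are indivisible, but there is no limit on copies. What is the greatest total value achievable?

310 pts

Best value-per-unit is med kit at 17/2; filling with it alone gives 18×17 = 306.
Optimal mix: 17×med kit + 1×water filter → weight 37, value 310.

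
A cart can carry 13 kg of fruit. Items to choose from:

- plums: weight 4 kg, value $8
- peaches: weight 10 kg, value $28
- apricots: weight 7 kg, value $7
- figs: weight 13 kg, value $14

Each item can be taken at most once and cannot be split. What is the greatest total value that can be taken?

$28

Check high-value combinations within 13 kg:
- peaches: weight 10, value 28
- plums+apricots: weight 4+7=11, value 8+7=15
- figs: weight 13, value 14
Best: $28.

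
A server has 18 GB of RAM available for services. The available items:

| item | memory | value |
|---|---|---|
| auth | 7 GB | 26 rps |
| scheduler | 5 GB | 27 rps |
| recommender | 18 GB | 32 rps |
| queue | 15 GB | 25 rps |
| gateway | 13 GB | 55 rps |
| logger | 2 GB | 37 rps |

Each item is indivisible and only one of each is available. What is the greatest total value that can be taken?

Check high-value combinations within 18 GB:
- gateway+logger: memory 13+2=15, value 55+37=92
- auth+scheduler+logger: memory 7+5+2=14, value 26+27+37=90
- scheduler+gateway: memory 5+13=18, value 27+55=82
Best: 92 rps.

92 rps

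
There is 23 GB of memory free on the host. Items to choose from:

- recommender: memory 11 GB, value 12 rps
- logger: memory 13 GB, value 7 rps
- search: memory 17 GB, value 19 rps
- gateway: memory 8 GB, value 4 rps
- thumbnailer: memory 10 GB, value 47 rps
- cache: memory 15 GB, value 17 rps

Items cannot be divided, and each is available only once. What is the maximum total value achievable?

This is a 0/1 knapsack; check combinations near the capacity.
- recommender+thumbnailer: memory 11+10=21, value 12+47=59
- logger+thumbnailer: memory 13+10=23, value 7+47=54
- gateway+thumbnailer: memory 8+10=18, value 4+47=51
Best: 59 rps.

59 rps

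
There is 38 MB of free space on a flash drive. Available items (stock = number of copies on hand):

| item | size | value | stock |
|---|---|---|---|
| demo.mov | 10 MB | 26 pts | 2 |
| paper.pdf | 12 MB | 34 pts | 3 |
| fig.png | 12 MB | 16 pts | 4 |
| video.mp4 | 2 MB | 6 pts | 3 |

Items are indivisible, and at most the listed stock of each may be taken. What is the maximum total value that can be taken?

108 pts

Top feasible selections:
- 3×paper.pdf + 1×video.mp4: size 38, value 108
- 1×demo.mov + 2×paper.pdf + 2×video.mp4: size 38, value 106
- 2×demo.mov + 1×paper.pdf + 3×video.mp4: size 38, value 104
- 3×paper.pdf: size 36, value 102
Best: 108 pts.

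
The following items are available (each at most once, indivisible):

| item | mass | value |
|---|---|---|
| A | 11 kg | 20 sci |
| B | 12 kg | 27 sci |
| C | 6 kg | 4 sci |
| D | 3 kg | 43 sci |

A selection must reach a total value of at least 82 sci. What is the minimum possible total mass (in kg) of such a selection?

Subsets with value ≥ 82, sorted by total mass:
- A+B+D: mass 26, value 90
- A+B+C+D: mass 32, value 94
Minimum mass: 26 kg.

26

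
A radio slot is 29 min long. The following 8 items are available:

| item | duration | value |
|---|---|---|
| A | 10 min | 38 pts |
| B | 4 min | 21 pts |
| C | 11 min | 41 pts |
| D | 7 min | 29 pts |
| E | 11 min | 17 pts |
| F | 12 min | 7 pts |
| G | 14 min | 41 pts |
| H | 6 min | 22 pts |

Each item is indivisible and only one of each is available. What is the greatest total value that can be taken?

113 pts

Check high-value combinations within 29 min:
- B+C+D+H: duration 4+11+7+6=28, value 21+41+29+22=113
- A+B+D+H: duration 10+4+7+6=27, value 38+21+29+22=110
- A+C+D: duration 10+11+7=28, value 38+41+29=108
- B+C+G: duration 4+11+14=29, value 21+41+41=103
- A+C+H: duration 10+11+6=27, value 38+41+22=101
Best: 113 pts.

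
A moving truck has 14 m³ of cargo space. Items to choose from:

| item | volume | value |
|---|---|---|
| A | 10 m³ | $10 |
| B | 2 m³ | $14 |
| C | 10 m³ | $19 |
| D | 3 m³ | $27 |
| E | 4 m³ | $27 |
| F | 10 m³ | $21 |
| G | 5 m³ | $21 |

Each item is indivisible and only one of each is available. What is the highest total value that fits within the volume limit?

$89

Check high-value combinations within 14 m³:
- B+D+E+G: volume 2+3+4+5=14, value 14+27+27+21=89
- D+E+G: volume 3+4+5=12, value 27+27+21=75
- B+D+E: volume 2+3+4=9, value 14+27+27=68
- B+D+G: volume 2+3+5=10, value 14+27+21=62
Best: $89.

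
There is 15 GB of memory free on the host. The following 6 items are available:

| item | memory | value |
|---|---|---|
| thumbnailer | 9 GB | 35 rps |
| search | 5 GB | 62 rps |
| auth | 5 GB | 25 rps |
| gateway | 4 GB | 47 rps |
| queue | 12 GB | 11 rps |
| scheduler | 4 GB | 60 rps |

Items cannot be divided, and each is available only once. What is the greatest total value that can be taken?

169 rps

Check high-value combinations within 15 GB:
- search+gateway+scheduler: memory 5+4+4=13, value 62+47+60=169
- search+auth+scheduler: memory 5+5+4=14, value 62+25+60=147
- search+auth+gateway: memory 5+5+4=14, value 62+25+47=134
- auth+gateway+scheduler: memory 5+4+4=13, value 25+47+60=132
- search+scheduler: memory 5+4=9, value 62+60=122
Best: 169 rps.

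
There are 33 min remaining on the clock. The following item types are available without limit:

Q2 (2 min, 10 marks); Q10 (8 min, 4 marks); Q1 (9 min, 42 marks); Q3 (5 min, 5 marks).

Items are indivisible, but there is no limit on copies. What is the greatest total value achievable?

Best value-per-unit is Q2 at 10/2; filling with it alone gives 16×10 = 160.
Optimal mix: 12×Q2 + 1×Q1 → time 33, value 162.

162 marks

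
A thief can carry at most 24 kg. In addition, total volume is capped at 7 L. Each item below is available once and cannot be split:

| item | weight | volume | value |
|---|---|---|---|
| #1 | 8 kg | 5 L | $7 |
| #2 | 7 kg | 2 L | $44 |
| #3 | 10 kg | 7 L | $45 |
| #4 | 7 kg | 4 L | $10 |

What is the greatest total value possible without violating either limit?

Feasible sets respecting both limits:
- #2+#4: weight 14, volume 6, value 54
- #1+#2: weight 15, volume 7, value 51
- #3: weight 10, volume 7, value 45
Best: $54.

$54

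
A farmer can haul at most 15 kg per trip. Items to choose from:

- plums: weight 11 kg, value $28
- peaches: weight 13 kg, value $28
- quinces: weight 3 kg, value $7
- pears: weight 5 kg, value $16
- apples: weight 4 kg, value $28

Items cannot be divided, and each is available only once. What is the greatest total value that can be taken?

$56

This is a 0/1 knapsack; check combinations near the capacity.
- plums+apples: weight 11+4=15, value 28+28=56
- quinces+pears+apples: weight 3+5+4=12, value 7+16+28=51
- pears+apples: weight 5+4=9, value 16+28=44
- quinces+apples: weight 3+4=7, value 7+28=35
Best: $56.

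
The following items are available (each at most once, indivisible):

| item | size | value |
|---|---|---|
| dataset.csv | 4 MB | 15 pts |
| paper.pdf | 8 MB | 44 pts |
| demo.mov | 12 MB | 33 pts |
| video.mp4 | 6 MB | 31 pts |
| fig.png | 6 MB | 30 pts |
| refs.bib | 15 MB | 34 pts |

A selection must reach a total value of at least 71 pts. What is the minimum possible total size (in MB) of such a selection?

14

Subsets with value ≥ 71, sorted by total size:
- paper.pdf+video.mp4: size 14, value 75
- paper.pdf+fig.png: size 14, value 74
- dataset.csv+video.mp4+fig.png: size 16, value 76
Minimum size: 14 MB.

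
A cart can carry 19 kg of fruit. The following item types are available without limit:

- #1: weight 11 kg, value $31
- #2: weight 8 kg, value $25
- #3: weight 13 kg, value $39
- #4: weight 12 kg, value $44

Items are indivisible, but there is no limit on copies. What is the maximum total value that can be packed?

Best value-per-unit is #4 at 44/12; filling with it alone gives 1×44 = 44.
Optimal mix: 1×#1 + 1×#2 → weight 19, value 56.

$56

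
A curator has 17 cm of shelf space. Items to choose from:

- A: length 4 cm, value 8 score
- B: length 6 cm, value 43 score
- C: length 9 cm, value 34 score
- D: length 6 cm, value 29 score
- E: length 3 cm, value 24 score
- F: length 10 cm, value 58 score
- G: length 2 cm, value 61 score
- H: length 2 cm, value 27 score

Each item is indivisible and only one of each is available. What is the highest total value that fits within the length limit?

170 score

This is a 0/1 knapsack; check combinations near the capacity.
- E+F+G+H: length 3+10+2+2=17, value 24+58+61+27=170
- A+B+E+G+H: length 4+6+3+2+2=17, value 8+43+24+61+27=163
- B+D+G+H: length 6+6+2+2=16, value 43+29+61+27=160
- B+D+E+G: length 6+6+3+2=17, value 43+29+24+61=157
Best: 170 score.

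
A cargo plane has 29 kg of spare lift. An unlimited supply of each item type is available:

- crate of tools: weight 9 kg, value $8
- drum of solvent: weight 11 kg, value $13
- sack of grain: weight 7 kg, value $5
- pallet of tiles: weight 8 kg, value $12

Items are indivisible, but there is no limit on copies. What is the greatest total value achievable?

$37

Best value-per-unit is pallet of tiles at 12/8; filling with it alone gives 3×12 = 36.
Optimal mix: 1×drum of solvent + 2×pallet of tiles → weight 27, value 37.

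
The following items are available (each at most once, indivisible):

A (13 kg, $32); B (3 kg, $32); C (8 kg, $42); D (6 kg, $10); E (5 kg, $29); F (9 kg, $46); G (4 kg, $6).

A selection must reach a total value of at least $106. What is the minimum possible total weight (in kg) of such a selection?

Subsets with value ≥ 106, sorted by total weight:
- B+E+F: weight 17, value 107
- B+C+F: weight 20, value 120
- B+C+E+G: weight 20, value 109
Minimum weight: 17 kg.

17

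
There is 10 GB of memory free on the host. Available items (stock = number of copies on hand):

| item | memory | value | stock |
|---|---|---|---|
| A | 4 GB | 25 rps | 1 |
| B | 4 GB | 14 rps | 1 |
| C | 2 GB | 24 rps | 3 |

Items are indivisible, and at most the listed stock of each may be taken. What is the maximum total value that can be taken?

Best selections within memory 10 and stock limits:
- 1×A + 3×C: memory 10, value 97
- 1×B + 3×C: memory 10, value 86
Best: 97 rps.

97 rps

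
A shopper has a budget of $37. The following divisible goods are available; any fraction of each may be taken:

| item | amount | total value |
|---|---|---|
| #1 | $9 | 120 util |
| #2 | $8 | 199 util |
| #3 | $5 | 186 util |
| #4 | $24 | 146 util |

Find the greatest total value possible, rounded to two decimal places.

596.25

Take in order of value per unit:
- #3 (186/5 per unit): all 5 → value 186, running total 186.00
- #2 (199/8 per unit): all 8 → value 199, running total 385.00
- #1 (120/9 per unit): all 9 → value 120, running total 505.00
- #4 (146/24 per unit): 15 of 24 → value 15×146/24 = 91.2500, running total 596.25
Total 596.25.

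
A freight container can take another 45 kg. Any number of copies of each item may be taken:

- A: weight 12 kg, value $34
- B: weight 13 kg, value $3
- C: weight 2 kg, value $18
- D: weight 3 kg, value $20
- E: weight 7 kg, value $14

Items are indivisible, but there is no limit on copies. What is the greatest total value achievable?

$398

Best value-per-unit is C at 18/2; filling with it alone gives 22×18 = 396.
Optimal mix: 21×C + 1×D → weight 45, value 398.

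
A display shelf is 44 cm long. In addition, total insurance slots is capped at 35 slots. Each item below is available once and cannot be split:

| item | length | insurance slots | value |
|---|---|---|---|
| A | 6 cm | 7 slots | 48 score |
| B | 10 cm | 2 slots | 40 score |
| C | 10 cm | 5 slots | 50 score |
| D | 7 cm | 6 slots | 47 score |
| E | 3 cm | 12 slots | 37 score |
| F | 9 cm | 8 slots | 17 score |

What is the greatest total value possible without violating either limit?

Feasible sets respecting both limits:
- A+B+C+D+E: length 36, insurance slots 32, value 222
- A+B+C+D+F: length 42, insurance slots 28, value 202
- A+B+C+E+F: length 38, insurance slots 34, value 192
- B+C+D+E+F: length 39, insurance slots 33, value 191
Best: 222 score.

222 score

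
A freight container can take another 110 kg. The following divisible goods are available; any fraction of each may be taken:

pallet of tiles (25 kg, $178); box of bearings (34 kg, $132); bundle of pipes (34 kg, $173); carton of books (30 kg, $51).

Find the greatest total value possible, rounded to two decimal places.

511.90

Take in order of value per unit:
- pallet of tiles (178/25 per unit): all 25 → value 178, running total 178.00
- bundle of pipes (173/34 per unit): all 34 → value 173, running total 351.00
- box of bearings (132/34 per unit): all 34 → value 132, running total 483.00
- carton of books (51/30 per unit): 17 of 30 → value 17×51/30 = 28.9000, running total 511.90
Total 511.90.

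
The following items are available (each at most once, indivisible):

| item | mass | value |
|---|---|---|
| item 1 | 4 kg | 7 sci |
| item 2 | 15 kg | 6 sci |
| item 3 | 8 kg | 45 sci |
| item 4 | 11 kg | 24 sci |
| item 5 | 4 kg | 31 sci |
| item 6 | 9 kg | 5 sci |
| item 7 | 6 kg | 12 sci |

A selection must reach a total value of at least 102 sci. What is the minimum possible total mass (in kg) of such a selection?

Subsets with value ≥ 102, sorted by total mass:
- item 1+item 3+item 4+item 5: mass 27, value 107
- item 3+item 4+item 5+item 7: mass 29, value 112
- item 3+item 4+item 5+item 6: mass 32, value 105
- item 1+item 3+item 4+item 5+item 7: mass 33, value 119
Minimum mass: 27 kg.

27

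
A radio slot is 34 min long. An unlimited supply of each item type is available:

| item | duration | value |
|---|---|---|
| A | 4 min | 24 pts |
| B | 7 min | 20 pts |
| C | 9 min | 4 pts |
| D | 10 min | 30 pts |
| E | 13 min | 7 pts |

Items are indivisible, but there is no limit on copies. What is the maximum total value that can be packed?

192 pts

Best value-per-unit is A at 24/4, and filling with it alone uses duration 8×4=32. No mix of the others beats 8×24 = 192.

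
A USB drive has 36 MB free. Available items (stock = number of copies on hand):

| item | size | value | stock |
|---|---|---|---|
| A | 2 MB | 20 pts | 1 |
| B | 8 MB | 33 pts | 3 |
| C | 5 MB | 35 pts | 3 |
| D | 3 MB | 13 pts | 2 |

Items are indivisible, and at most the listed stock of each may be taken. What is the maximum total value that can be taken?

204 pts

Best selections within size 36 and stock limits:
- 1×A + 2×B + 3×C + 1×D: size 36, value 204
- 1×A + 2×B + 3×C: size 33, value 191
Best: 204 pts.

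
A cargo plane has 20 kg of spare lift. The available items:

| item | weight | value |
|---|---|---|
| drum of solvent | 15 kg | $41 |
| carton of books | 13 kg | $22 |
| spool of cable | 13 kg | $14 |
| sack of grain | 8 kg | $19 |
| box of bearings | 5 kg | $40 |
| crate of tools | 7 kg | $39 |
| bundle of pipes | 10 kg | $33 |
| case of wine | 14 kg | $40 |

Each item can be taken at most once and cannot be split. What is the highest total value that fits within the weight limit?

$98

Check high-value combinations within 20 kg:
- sack of grain+box of bearings+crate of tools: weight 8+5+7=20, value 19+40+39=98
- drum of solvent+box of bearings: weight 15+5=20, value 41+40=81
- box of bearings+case of wine: weight 5+14=19, value 40+40=80
- box of bearings+crate of tools: weight 5+7=12, value 40+39=79
Best: $98.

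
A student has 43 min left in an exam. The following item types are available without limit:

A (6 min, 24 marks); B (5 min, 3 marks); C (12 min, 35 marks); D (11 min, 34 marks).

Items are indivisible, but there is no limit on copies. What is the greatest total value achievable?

168 marks

Best value-per-unit is A at 24/6, and filling with it alone uses time 7×6=42. No mix of the others beats 7×24 = 168.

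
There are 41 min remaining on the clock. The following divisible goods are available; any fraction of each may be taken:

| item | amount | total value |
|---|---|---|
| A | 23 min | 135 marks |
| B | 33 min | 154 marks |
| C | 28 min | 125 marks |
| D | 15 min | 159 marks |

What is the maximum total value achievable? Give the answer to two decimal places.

308.00

Take in order of value per unit:
- D (159/15 per unit): all 15 → value 159, running total 159.00
- A (135/23 per unit): all 23 → value 135, running total 294.00
- B (154/33 per unit): 3 of 33 → value 3×154/33 = 14.0000, running total 308.00
Total 308.00.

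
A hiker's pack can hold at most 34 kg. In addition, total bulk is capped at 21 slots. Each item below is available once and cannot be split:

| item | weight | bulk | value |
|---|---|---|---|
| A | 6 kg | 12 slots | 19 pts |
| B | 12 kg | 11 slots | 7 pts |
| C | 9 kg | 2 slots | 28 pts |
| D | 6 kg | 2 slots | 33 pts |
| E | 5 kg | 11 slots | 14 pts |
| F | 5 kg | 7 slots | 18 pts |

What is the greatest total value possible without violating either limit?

Feasible sets respecting both limits:
- A+C+D: weight 21, bulk 16, value 80
- C+D+F: weight 20, bulk 11, value 79
- C+D+E: weight 20, bulk 15, value 75
Best: 80 pts.

80 pts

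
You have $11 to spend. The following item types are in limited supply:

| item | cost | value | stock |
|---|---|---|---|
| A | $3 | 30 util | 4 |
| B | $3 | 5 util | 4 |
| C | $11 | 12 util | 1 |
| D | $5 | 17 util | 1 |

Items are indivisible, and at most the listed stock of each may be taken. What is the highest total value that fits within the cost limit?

Top feasible selections:
- 3×A: cost 9, value 90
- 2×A + 1×D: cost 11, value 77
Best: 90 util.

90 util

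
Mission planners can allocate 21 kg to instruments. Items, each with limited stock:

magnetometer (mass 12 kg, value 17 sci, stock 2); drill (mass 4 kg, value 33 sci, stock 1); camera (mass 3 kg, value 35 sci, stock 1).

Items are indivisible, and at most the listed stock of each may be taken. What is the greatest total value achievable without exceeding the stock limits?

Best selections within mass 21 and stock limits:
- 1×magnetometer + 1×drill + 1×camera: mass 19, value 85
- 1×drill + 1×camera: mass 7, value 68
- 1×magnetometer + 1×camera: mass 15, value 52
- 1×magnetometer + 1×drill: mass 16, value 50
Best: 85 sci.

85 sci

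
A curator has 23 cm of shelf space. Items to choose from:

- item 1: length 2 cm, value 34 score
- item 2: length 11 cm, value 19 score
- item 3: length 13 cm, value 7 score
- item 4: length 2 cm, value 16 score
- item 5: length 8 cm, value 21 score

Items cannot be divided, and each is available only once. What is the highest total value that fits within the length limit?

90 score

Check high-value combinations within 23 cm:
- item 1+item 2+item 4+item 5: length 2+11+2+8=23, value 34+19+16+21=90
- item 1+item 2+item 5: length 2+11+8=21, value 34+19+21=74
- item 1+item 4+item 5: length 2+2+8=12, value 34+16+21=71
- item 1+item 2+item 4: length 2+11+2=15, value 34+19+16=69
- item 1+item 3+item 5: length 2+13+8=23, value 34+7+21=62
Best: 90 score.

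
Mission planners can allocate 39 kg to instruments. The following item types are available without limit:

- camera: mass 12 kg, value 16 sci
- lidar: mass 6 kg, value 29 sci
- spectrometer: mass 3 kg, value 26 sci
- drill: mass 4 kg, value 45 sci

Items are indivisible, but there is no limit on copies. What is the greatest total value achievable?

431 sci

Best value-per-unit is drill at 45/4; filling with it alone gives 9×45 = 405.
Optimal mix: 1×spectrometer + 9×drill → mass 39, value 431.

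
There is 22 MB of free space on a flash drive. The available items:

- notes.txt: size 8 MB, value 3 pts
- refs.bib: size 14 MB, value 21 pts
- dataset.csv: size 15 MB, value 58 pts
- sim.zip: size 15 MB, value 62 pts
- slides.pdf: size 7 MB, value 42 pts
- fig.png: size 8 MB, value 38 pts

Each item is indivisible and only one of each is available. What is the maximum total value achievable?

This is a 0/1 knapsack; check combinations near the capacity.
- sim.zip+slides.pdf: size 15+7=22, value 62+42=104
- dataset.csv+slides.pdf: size 15+7=22, value 58+42=100
- slides.pdf+fig.png: size 7+8=15, value 42+38=80
- refs.bib+slides.pdf: size 14+7=21, value 21+42=63
- sim.zip: size 15, value 62
Best: 104 pts.

104 pts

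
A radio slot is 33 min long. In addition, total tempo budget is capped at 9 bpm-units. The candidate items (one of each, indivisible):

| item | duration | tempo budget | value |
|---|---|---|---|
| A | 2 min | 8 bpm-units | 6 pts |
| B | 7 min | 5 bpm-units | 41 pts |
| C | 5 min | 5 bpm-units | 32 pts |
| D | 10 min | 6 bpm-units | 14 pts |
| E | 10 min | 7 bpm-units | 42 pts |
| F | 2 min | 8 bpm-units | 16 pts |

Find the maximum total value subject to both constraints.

42 pts

Feasible sets respecting both limits:
- E: duration 10, tempo budget 7, value 42
- B: duration 7, tempo budget 5, value 41
- C: duration 5, tempo budget 5, value 32
Best: 42 pts.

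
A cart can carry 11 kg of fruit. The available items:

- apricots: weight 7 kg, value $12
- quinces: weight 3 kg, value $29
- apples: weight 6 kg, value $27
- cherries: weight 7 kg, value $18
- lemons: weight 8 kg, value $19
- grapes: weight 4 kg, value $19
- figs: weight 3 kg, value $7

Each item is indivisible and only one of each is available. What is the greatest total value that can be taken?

Check high-value combinations within 11 kg:
- quinces+apples: weight 3+6=9, value 29+27=56
- quinces+grapes+figs: weight 3+4+3=10, value 29+19+7=55
- quinces+grapes: weight 3+4=7, value 29+19=48
Best: $56.

$56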